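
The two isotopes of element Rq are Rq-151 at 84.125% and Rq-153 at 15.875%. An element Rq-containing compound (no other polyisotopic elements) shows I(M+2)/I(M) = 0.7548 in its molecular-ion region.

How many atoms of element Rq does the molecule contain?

For n independent Rq atoms, I(M+2)/I(M) = n · (abundance Rq-153) / (abundance Rq-151) = n · 0.15875/0.84125.
n = 0.7548 × 0.84125/0.15875 = 4.00 ≈ 4

4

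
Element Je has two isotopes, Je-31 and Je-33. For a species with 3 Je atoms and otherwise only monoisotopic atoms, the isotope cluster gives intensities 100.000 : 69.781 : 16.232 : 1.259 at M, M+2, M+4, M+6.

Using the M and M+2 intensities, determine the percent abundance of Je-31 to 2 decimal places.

If p is the fraction of Je that is Je-31, then I(M+2)/I(M) = [C(3,1)·p^2·(1−p)] / p^3 = 3·(1−p)/p = 69.781/100.000 = 0.6978
(1−p)/p = 0.6978/3 = 0.2326  ⇒  p = 1/(1 + 0.2326) = 0.8113
Je-31: 81.13%, Je-33: 18.87%.

81.13%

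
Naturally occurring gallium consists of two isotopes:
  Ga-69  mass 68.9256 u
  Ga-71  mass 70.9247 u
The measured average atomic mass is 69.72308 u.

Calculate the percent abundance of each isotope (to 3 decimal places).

Writing the weighted mean with unknown fraction x of Ga-69:
68.9256·x + 70.9247·(1 − x) = 69.72308
(68.9256 − 70.9247)·x = 69.72308 − 70.9247
x = -1.20162 / -1.9991 = 0.60108 → 60.108% Ga-69, 39.892% Ga-71.

Ga-69: 60.108%, Ga-71: 39.892%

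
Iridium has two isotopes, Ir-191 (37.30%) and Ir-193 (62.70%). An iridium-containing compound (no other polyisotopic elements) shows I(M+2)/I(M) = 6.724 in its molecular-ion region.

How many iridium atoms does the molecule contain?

For n independent Ir atoms, I(M+2)/I(M) = n · (abundance Ir-193) / (abundance Ir-191) = n · 0.6270/0.3730.
n = 6.724 × 0.3730/0.6270 = 4.00 ≈ 4

4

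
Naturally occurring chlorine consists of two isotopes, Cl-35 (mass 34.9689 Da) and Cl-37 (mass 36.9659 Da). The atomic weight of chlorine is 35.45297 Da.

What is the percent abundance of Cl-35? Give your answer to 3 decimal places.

With x = fraction of Cl-35 (so Cl-37 is 1 − x):
34.9689·x + 36.9659·(1 − x) = 35.45297
(34.9689 − 36.9659)·x = 35.45297 − 36.9659
x = -1.51293 / -1.9970 = 0.75760 → 75.760% Cl-35, 24.240% Cl-37.

75.760%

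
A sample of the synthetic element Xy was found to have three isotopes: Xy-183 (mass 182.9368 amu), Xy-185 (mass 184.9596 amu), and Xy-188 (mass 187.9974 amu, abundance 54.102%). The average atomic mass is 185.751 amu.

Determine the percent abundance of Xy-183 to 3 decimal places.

42.125%

Let x and y be the fractions of Xy-183 and Xy-185. Then x + y = 1 − 0.54102 = 0.45898 and 182.9368x + 184.9596y = 185.751 − 0.54102×187.9974 = 84.040646652.
Substituting: 182.9368x + 184.9596(0.45898 − x) = 84.040646652
(182.9368 − 184.9596)x = -0.852110556  ⇒  x = 0.42125, y = 0.03773
Xy-183: 42.125%, Xy-185: 3.773%.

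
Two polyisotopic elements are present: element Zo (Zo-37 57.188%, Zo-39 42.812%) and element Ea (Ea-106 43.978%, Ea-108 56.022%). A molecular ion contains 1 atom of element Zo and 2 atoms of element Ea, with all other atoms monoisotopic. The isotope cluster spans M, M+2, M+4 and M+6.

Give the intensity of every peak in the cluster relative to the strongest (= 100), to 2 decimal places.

Element Zo pattern (n=1): 0.57188 : 0.42812
Element Ea pattern (n=2): 0.19340645 : 0.4927471 : 0.31384645
Convolve the two distributions (both contribute in 2-u steps):
  M: 0.57188×0.19340645 = 0.110605
  M+2: 0.57188×0.4927471 + 0.42812×0.19340645 = 0.364593
  M+4: 0.57188×0.31384645 + 0.42812×0.4927471 = 0.390437
  M+6: 0.42812×0.31384645 = 0.134364
Scale to base peak (0.390437) = 100: 28.33 : 93.38 : 100.00 : 34.41

28.33 : 93.38 : 100.00 : 34.41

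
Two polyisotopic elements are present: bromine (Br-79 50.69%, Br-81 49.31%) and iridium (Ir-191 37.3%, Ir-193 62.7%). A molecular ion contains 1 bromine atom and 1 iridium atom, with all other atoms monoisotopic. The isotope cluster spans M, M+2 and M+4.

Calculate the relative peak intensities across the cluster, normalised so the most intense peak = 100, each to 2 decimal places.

Bromine pattern (n=1): 0.5069 : 0.4931
Iridium pattern (n=1): 0.3730 : 0.6270
Convolve the two distributions (both contribute in 2-u steps):
  M: 0.5069×0.3730 = 0.189074
  M+2: 0.5069×0.6270 + 0.4931×0.3730 = 0.501753
  M+4: 0.4931×0.6270 = 0.309174
Scale to base peak (0.501753) = 100: 37.68 : 100.00 : 61.62

37.68 : 100.00 : 61.62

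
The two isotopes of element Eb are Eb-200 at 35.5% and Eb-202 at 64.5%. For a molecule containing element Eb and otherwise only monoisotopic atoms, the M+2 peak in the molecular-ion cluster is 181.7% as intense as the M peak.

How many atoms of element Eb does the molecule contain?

1

The M+2/M ratio from n Eb atoms is n · q/p = n · 0.645/0.355.
n = 1.817 × 0.355/0.645 = 1.00 ≈ 1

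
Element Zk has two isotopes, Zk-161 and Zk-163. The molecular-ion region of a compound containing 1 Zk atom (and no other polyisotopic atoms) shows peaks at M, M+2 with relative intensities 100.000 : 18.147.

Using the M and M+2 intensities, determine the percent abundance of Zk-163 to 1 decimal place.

If p is the fraction of Zk that is Zk-161, then I(M+2)/I(M) = [C(1,1)·p^0·(1−p)] / p^1 = 1·(1−p)/p = 18.147/100.000 = 0.1815
(1−p)/p = 0.1815/1 = 0.1815  ⇒  p = 1/(1 + 0.1815) = 0.8464
Zk-161: 84.6%, Zk-163: 15.4%.

15.4%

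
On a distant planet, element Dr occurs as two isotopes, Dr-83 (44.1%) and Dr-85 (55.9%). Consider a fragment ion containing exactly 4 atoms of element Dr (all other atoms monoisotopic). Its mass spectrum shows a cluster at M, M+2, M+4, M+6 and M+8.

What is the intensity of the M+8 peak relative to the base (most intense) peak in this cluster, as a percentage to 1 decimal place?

26.8%

Term probabilities: M 0.0378, M+2 0.1918, M+4 0.3646, M+6 0.3081, M+8 0.0976. Base peak = M+4.
P(M+4) = C(4,2) × 0.441^2 × 0.559^2 = 6 × 0.194481 × 0.312481 = 0.364630 (base)
P(M+8) = C(4,4) × 0.441^0 × 0.559^4 = 1 × 1.0000 × 0.09764438 = 0.097644
Relative intensity = 0.097644 / 0.364630 × 100 = 26.8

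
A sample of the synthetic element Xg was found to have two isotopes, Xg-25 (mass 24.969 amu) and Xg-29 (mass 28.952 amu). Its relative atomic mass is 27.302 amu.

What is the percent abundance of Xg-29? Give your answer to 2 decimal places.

Let x be the fractional abundance of Xg-25; then Xg-29 has abundance 1 − x.
24.969·x + 28.952·(1 − x) = 27.302
(24.969 − 28.952)·x = 27.302 − 28.952
x = -1.650 / -3.983 = 0.41426 → 41.43% Xg-25, 58.57% Xg-29.

58.57%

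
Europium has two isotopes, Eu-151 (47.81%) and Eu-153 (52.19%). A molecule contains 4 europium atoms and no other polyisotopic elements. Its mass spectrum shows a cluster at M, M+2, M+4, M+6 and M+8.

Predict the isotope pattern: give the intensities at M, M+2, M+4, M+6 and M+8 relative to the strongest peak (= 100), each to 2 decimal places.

13.99 : 61.07 : 100.00 : 72.77 : 19.86

The 4 Eu atoms are independent, so intensities follow the terms of (0.4781 + 0.5219)^4.
P(M) = 0.4781^4 = 0.052249
P(M+2) = 4 × 0.4781^3 × 0.5219^1 = 0.228141
P(M+4) = 6 × 0.4781^2 × 0.5219^2 = 0.373563
P(M+6) = 4 × 0.4781^1 × 0.5219^3 = 0.271857
P(M+8) = 0.5219^4 = 0.074191
The M+4 peak is largest (0.373563); scaling to 100 gives 13.99 : 61.07 : 100.00 : 72.77 : 19.86.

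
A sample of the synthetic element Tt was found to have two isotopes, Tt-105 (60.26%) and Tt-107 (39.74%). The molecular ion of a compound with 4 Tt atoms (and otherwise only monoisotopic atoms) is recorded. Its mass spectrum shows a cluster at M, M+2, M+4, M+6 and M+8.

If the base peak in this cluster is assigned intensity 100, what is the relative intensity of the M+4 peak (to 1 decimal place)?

98.9

(0.6026 + 0.3974)^4 gives M 0.1319, M+2 0.3478, M+4 0.3441, M+6 0.1513, M+8 0.0249; the largest is M+2.
P(M+2) = C(4,1) × 0.6026^3 × 0.3974^1 = 4 × 0.21882019 × 0.3974 = 0.347837 (base)
P(M+4) = C(4,2) × 0.6026^2 × 0.3974^2 = 6 × 0.36312676 × 0.15792676 = 0.344085
Relative intensity = 0.344085 / 0.347837 × 100 = 98.9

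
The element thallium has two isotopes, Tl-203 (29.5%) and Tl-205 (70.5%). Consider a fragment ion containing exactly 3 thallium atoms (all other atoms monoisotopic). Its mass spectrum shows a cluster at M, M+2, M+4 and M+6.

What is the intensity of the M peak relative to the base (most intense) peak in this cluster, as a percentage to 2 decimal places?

5.84%

Binomial terms of (0.295 + 0.705)^3: M 0.0257, M+2 0.1841, M+4 0.4399, M+6 0.3504 → M+4 is the base peak.
P(M+4) = C(3,2) × 0.295^1 × 0.705^2 = 3 × 0.2950 × 0.497025 = 0.439867 (base)
P(M) = C(3,0) × 0.295^3 × 0.705^0 = 1 × 0.02567237 × 1.0000 = 0.025672
Relative intensity = 0.025672 / 0.439867 × 100 = 5.84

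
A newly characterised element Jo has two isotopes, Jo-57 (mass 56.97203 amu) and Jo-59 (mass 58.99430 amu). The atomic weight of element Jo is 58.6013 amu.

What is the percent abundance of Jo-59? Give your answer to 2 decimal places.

80.57%

Writing the weighted mean with unknown fraction x of Jo-57:
56.97203·x + 58.99430·(1 − x) = 58.6013
(56.97203 − 58.99430)·x = 58.6013 − 58.99430
x = -0.39300 / -2.02227 = 0.19434 → 19.43% Jo-57, 80.57% Jo-59.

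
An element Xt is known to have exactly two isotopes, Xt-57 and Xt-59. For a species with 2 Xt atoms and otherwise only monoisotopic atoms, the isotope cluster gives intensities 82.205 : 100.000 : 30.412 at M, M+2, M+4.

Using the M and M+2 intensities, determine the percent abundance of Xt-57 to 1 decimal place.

Write p for the Xt-57 fraction. I(M+2)/I(M) = [C(2,1)·p^1·(1−p)] / p^2 = 2·(1−p)/p = 100.000/82.205 = 1.2165
(1−p)/p = 1.2165/2 = 0.6082  ⇒  p = 1/(1 + 0.6082) = 0.6218
Xt-57: 62.2%, Xt-59: 37.8%.

62.2%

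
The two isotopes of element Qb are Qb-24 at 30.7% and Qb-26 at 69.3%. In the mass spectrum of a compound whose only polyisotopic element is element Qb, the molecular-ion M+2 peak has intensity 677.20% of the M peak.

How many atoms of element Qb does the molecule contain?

For n independent Qb atoms, I(M+2)/I(M) = n · (abundance Qb-26) / (abundance Qb-24) = n · 0.693/0.307.
n = 6.7720 × 0.307/0.693 = 3.00 ≈ 3

3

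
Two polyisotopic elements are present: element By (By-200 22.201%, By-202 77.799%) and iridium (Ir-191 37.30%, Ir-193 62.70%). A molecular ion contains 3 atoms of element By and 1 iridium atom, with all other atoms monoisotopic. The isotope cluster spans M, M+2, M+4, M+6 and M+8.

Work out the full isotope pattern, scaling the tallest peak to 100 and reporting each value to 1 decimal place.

1.0 : 11.6 : 51.9 : 100.0 : 68.9

Element By pattern (n=3): 0.01094253 : 0.11503774 : 0.40312694 : 0.47089279
Iridium pattern (n=1): 0.3730 : 0.6270
Convolve the two distributions (both contribute in 2-u steps):
  M: 0.01094253×0.3730 = 0.004082
  M+2: 0.01094253×0.6270 + 0.11503774×0.3730 = 0.049770
  M+4: 0.11503774×0.6270 + 0.40312694×0.3730 = 0.222495
  M+6: 0.40312694×0.6270 + 0.47089279×0.3730 = 0.428404
  M+8: 0.47089279×0.6270 = 0.295250
Scale to base peak (0.428404) = 100: 1.0 : 11.6 : 51.9 : 100.0 : 68.9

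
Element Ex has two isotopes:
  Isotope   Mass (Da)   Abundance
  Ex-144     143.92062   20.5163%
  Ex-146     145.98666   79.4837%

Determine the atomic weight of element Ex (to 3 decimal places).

145.563 Da

Weight each isotope mass by its fractional abundance: 0.205163 × 143.92062 + 0.794837 × 145.98666
= 29.527186 + 116.035599 = 145.562785 Da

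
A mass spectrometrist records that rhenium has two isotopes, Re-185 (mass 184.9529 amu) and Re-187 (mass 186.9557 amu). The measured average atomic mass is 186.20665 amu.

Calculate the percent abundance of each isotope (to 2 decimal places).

With x = fraction of Re-185 (so Re-187 is 1 − x):
184.9529·x + 186.9557·(1 − x) = 186.20665
(184.9529 − 186.9557)·x = 186.20665 − 186.9557
x = -0.74905 / -2.0028 = 0.37400 → 37.40% Re-185, 62.60% Re-187.

Re-185: 37.40%, Re-187: 62.60%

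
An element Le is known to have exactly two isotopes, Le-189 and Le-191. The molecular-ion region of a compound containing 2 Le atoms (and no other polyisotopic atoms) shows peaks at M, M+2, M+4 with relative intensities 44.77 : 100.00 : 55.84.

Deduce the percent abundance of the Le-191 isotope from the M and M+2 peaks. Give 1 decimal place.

Let p = fractional abundance of Le-189. I(M+2)/I(M) = [C(2,1)·p^1·(1−p)] / p^2 = 2·(1−p)/p = 100.00/44.77 = 2.2336
(1−p)/p = 2.2336/2 = 1.1168  ⇒  p = 1/(1 + 1.1168) = 0.4724
Le-189: 47.2%, Le-191: 52.8%.

52.8%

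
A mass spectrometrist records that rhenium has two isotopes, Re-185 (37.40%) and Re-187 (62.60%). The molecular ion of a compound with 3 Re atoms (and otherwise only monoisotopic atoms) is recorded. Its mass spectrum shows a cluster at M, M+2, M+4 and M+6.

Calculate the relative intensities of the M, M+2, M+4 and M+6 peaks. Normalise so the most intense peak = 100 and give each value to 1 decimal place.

The 3 Re atoms are independent, so intensities follow the terms of (0.3740 + 0.6260)^3.
P(M) = 0.3740^3 = 0.052314
P(M+2) = 3 × 0.3740^2 × 0.6260^1 = 0.262687
P(M+4) = 3 × 0.3740^1 × 0.6260^2 = 0.439685
P(M+6) = 0.6260^3 = 0.245314
The M+4 peak is largest (0.439685); scaling to 100 gives 11.9 : 59.7 : 100.0 : 55.8.

11.9 : 59.7 : 100.0 : 55.8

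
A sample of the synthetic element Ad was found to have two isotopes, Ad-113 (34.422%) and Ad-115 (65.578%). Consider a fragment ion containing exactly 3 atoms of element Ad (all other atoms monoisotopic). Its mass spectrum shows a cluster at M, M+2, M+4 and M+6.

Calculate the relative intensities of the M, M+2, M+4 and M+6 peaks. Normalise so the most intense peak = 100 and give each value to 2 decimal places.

Each Ad atom is independently Ad-113 (p = 0.34422) or Ad-115 (q = 0.65578); the cluster is the binomial expansion (p + q)^3.
P(M) = 0.34422^3 = 0.040786
P(M+2) = 3 × 0.34422^2 × 0.65578^1 = 0.233105
P(M+4) = 3 × 0.34422^1 × 0.65578^2 = 0.444093
P(M+6) = 0.65578^3 = 0.282016
The M+4 peak is largest (0.444093); scaling to 100 gives 9.18 : 52.49 : 100.00 : 63.50.

9.18 : 52.49 : 100.00 : 63.50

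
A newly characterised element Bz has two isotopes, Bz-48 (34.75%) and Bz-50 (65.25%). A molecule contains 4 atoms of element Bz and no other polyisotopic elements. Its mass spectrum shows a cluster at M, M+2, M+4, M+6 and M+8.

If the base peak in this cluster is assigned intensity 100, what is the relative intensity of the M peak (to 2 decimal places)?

3.78

Binomial terms of (0.3475 + 0.6525)^4: M 0.0146, M+2 0.1095, M+4 0.3085, M+6 0.3862, M+8 0.1813 → M+6 is the base peak.
P(M+6) = C(4,3) × 0.3475^1 × 0.6525^3 = 4 × 0.3475 × 0.27780595 = 0.386150 (base)
P(M) = C(4,0) × 0.3475^4 × 0.6525^0 = 1 × 0.01458207 × 1.0000 = 0.014582
Relative intensity = 0.014582 / 0.386150 × 100 = 3.78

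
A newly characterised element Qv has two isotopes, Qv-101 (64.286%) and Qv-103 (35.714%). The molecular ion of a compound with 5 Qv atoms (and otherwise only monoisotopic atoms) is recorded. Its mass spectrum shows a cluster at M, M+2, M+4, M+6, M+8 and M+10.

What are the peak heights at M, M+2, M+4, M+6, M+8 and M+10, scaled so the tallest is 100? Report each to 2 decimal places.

Expanding (0.64286 + 0.35714)^5:
P(M) = 0.64286^5 = 0.109795
P(M+2) = 5 × 0.64286^4 × 0.35714^1 = 0.304982
P(M+4) = 10 × 0.64286^3 × 0.35714^2 = 0.338865
P(M+6) = 10 × 0.64286^2 × 0.35714^3 = 0.188256
P(M+8) = 5 × 0.64286^1 × 0.35714^4 = 0.052293
P(M+10) = 0.35714^5 = 0.005810
The M+4 peak is largest (0.338865); scaling to 100 gives 32.40 : 90.00 : 100.00 : 55.55 : 15.43 : 1.71.

32.40 : 90.00 : 100.00 : 55.55 : 15.43 : 1.71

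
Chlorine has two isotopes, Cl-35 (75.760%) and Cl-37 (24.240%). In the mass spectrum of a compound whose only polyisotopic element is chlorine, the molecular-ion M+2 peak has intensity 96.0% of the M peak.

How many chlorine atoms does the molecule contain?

With n Cl atoms, P(M+2)/P(M) = C(n,1)·p^(n−1)q / p^n = n·q/p = n · 0.24240/0.75760.
n = 0.960 × 0.75760/0.24240 = 3.00 ≈ 3

3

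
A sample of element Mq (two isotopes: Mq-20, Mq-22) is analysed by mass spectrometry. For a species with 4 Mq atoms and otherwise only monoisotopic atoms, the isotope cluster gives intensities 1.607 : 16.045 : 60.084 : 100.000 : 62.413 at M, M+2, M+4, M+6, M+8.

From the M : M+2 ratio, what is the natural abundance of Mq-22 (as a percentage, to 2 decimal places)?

71.40%

Write p for the Mq-20 fraction. I(M+2)/I(M) = [C(4,1)·p^3·(1−p)] / p^4 = 4·(1−p)/p = 16.045/1.607 = 9.9844
(1−p)/p = 9.9844/4 = 2.4961  ⇒  p = 1/(1 + 2.4961) = 0.2860
Mq-20: 28.60%, Mq-22: 71.40%.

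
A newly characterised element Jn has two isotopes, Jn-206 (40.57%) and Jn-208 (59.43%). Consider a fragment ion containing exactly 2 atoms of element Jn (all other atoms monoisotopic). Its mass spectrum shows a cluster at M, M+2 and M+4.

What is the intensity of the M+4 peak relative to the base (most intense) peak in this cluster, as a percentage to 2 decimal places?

(0.4057 + 0.5943)^2 gives M 0.1646, M+2 0.4822, M+4 0.3532; the largest is M+2.
P(M+2) = C(2,1) × 0.4057^1 × 0.5943^1 = 2 × 0.4057 × 0.5943 = 0.482215 (base)
P(M+4) = C(2,2) × 0.4057^0 × 0.5943^2 = 1 × 1.0000 × 0.35319249 = 0.353192
Relative intensity = 0.353192 / 0.482215 × 100 = 73.24

73.24%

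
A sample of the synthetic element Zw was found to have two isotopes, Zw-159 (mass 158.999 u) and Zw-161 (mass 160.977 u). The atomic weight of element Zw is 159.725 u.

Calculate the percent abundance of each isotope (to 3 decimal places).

Zw-159: 63.296%, Zw-161: 36.704%

Let x be the fractional abundance of Zw-159; then Zw-161 has abundance 1 − x.
158.999·x + 160.977·(1 − x) = 159.725
(158.999 − 160.977)·x = 159.725 − 160.977
x = -1.252 / -1.978 = 0.63296 → 63.296% Zw-159, 36.704% Zw-161.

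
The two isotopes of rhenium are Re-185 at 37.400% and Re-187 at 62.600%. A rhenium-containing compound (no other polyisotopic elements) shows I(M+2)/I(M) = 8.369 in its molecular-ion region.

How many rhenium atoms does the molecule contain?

5

For n independent Re atoms, I(M+2)/I(M) = n · (abundance Re-187) / (abundance Re-185) = n · 0.62600/0.37400.
n = 8.369 × 0.37400/0.62600 = 5.00 ≈ 5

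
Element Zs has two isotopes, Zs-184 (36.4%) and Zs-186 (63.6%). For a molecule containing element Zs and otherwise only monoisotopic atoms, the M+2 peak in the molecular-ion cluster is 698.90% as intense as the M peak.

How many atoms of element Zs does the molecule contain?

For n independent Zs atoms, I(M+2)/I(M) = n · (abundance Zs-186) / (abundance Zs-184) = n · 0.636/0.364.
n = 6.9890 × 0.364/0.636 = 4.00 ≈ 4

4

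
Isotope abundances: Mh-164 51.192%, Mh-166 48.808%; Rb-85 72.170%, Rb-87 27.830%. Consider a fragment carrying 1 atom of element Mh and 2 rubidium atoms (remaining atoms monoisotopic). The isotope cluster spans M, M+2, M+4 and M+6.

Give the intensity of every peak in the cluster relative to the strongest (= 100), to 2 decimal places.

57.98 : 100.00 : 51.26 : 8.22

Element Mh pattern (n=1): 0.51192 : 0.48808
Rubidium pattern (n=2): 0.52085089 : 0.40169822 : 0.07745089
Convolve the two distributions (both contribute in 2-u steps):
  M: 0.51192×0.52085089 = 0.266634
  M+2: 0.51192×0.40169822 + 0.48808×0.52085089 = 0.459854
  M+4: 0.51192×0.07745089 + 0.48808×0.40169822 = 0.235710
  M+6: 0.48808×0.07745089 = 0.037802
Scale to base peak (0.459854) = 100: 57.98 : 100.00 : 51.26 : 8.22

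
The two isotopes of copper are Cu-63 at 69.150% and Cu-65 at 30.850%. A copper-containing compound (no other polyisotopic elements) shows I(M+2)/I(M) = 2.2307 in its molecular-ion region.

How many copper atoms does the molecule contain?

5

With n Cu atoms, P(M+2)/P(M) = C(n,1)·p^(n−1)q / p^n = n·q/p = n · 0.30850/0.69150.
n = 2.2307 × 0.69150/0.30850 = 5.00 ≈ 5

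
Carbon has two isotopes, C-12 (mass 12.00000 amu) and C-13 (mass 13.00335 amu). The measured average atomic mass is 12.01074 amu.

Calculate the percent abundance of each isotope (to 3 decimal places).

C-12: 98.930%, C-13: 1.070%

Writing the weighted mean with unknown fraction x of C-12:
12.00000·x + 13.00335·(1 − x) = 12.01074
(12.00000 − 13.00335)·x = 12.01074 − 13.00335
x = -0.99261 / -1.00335 = 0.98930 → 98.930% C-12, 1.070% C-13.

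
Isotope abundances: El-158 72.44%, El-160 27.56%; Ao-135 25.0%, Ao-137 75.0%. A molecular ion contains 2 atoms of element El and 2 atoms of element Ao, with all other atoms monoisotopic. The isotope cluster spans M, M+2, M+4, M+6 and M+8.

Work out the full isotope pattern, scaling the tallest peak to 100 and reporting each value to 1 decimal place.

Element El pattern (n=2): 0.52475536 : 0.39928928 : 0.07595536
Element Ao pattern (n=2): 0.0625 : 0.3750 : 0.5625
Convolve the two distributions (both contribute in 2-u steps):
  M: 0.52475536×0.0625 = 0.032797
  M+2: 0.52475536×0.3750 + 0.39928928×0.0625 = 0.221739
  M+4: 0.52475536×0.5625 + 0.39928928×0.3750 + 0.07595536×0.0625 = 0.449656
  M+6: 0.39928928×0.5625 + 0.07595536×0.3750 = 0.253083
  M+8: 0.07595536×0.5625 = 0.042725
Scale to base peak (0.449656) = 100: 7.3 : 49.3 : 100.0 : 56.3 : 9.5

7.3 : 49.3 : 100.0 : 56.3 : 9.5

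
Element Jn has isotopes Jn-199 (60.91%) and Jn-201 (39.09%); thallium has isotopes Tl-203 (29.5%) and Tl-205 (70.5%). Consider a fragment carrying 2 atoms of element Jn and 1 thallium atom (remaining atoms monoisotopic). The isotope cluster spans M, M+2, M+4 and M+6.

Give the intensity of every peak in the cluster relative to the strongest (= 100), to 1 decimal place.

Element Jn pattern (n=2): 0.37100281 : 0.47619438 : 0.15280281
Thallium pattern (n=1): 0.2950 : 0.7050
Convolve the two distributions (both contribute in 2-u steps):
  M: 0.37100281×0.2950 = 0.109446
  M+2: 0.37100281×0.7050 + 0.47619438×0.2950 = 0.402034
  M+4: 0.47619438×0.7050 + 0.15280281×0.2950 = 0.380794
  M+6: 0.15280281×0.7050 = 0.107726
Scale to base peak (0.402034) = 100: 27.2 : 100.0 : 94.7 : 26.8

27.2 : 100.0 : 94.7 : 26.8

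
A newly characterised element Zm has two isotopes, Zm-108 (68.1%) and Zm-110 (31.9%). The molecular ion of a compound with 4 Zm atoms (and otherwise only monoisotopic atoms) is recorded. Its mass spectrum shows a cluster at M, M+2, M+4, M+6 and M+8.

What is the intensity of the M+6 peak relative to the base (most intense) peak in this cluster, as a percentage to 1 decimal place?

21.9%

Term probabilities: M 0.2151, M+2 0.4030, M+4 0.2832, M+6 0.0884, M+8 0.0104. Base peak = M+2.
P(M+2) = C(4,1) × 0.681^3 × 0.319^1 = 4 × 0.31582124 × 0.3190 = 0.402988 (base)
P(M+6) = C(4,3) × 0.681^1 × 0.319^3 = 4 × 0.6810 × 0.03246176 = 0.088426
Relative intensity = 0.088426 / 0.402988 × 100 = 21.9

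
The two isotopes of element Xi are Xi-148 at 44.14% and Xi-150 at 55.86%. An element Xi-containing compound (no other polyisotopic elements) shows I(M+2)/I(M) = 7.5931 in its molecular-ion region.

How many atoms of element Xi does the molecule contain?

With n Xi atoms, P(M+2)/P(M) = C(n,1)·p^(n−1)q / p^n = n·q/p = n · 0.5586/0.4414.
n = 7.5931 × 0.4414/0.5586 = 6.00 ≈ 6

6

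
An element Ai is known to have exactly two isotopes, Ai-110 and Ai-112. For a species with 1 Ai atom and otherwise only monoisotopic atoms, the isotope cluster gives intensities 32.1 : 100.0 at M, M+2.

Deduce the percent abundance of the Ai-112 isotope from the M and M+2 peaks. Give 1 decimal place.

If p is the fraction of Ai that is Ai-110, then I(M+2)/I(M) = [C(1,1)·p^0·(1−p)] / p^1 = 1·(1−p)/p = 100.0/32.1 = 3.1153
(1−p)/p = 3.1153/1 = 3.1153  ⇒  p = 1/(1 + 3.1153) = 0.2430
Ai-110: 24.3%, Ai-112: 75.7%.

75.7%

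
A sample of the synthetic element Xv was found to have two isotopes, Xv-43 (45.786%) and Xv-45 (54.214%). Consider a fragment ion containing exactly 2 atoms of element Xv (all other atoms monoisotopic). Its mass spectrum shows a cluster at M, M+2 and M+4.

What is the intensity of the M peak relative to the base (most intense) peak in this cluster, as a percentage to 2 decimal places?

Binomial terms of (0.45786 + 0.54214)^2: M 0.2096, M+2 0.4964, M+4 0.2939 → M+2 is the base peak.
P(M+2) = C(2,1) × 0.45786^1 × 0.54214^1 = 2 × 0.45786 × 0.54214 = 0.496448 (base)
P(M) = C(2,0) × 0.45786^2 × 0.54214^0 = 1 × 0.20963578 × 1.0000 = 0.209636
Relative intensity = 0.209636 / 0.496448 × 100 = 42.23

42.23%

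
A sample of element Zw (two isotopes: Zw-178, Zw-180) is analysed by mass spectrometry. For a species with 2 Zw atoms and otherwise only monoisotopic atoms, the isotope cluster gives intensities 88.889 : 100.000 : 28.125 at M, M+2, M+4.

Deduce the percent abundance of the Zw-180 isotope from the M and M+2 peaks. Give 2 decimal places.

36.00%

Write p for the Zw-178 fraction. I(M+2)/I(M) = [C(2,1)·p^1·(1−p)] / p^2 = 2·(1−p)/p = 100.000/88.889 = 1.1250
(1−p)/p = 1.1250/2 = 0.5625  ⇒  p = 1/(1 + 0.5625) = 0.6400
Zw-178: 64.00%, Zw-180: 36.00%.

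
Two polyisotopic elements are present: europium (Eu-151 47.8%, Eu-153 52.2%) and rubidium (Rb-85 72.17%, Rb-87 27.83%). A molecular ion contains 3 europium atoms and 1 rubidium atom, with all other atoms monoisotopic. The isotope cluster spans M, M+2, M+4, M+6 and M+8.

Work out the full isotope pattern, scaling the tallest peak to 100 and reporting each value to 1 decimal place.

20.7 : 75.6 : 100.0 : 55.4 : 10.4

Europium pattern (n=3): 0.10921535 : 0.35780594 : 0.39074206 : 0.14223665
Rubidium pattern (n=1): 0.7217 : 0.2783
Convolve the two distributions (both contribute in 2-u steps):
  M: 0.10921535×0.7217 = 0.078821
  M+2: 0.10921535×0.2783 + 0.35780594×0.7217 = 0.288623
  M+4: 0.35780594×0.2783 + 0.39074206×0.7217 = 0.381576
  M+6: 0.39074206×0.2783 + 0.14223665×0.7217 = 0.211396
  M+8: 0.14223665×0.2783 = 0.039584
Scale to base peak (0.381576) = 100: 20.7 : 75.6 : 100.0 : 55.4 : 10.4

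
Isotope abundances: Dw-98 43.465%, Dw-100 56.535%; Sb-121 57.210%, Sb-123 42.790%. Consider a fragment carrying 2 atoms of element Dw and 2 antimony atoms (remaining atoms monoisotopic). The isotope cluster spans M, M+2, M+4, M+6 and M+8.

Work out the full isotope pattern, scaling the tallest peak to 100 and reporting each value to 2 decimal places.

Element Dw pattern (n=2): 0.18892062 : 0.49145876 : 0.31962062
Antimony pattern (n=2): 0.32729841 : 0.48960318 : 0.18309841
Convolve the two distributions (both contribute in 2-u steps):
  M: 0.18892062×0.32729841 = 0.061833
  M+2: 0.18892062×0.48960318 + 0.49145876×0.32729841 = 0.253350
  M+4: 0.18892062×0.18309841 + 0.49145876×0.48960318 + 0.31962062×0.32729841 = 0.379822
  M+6: 0.49145876×0.18309841 + 0.31962062×0.48960318 = 0.246473
  M+8: 0.31962062×0.18309841 = 0.058522
Scale to base peak (0.379822) = 100: 16.28 : 66.70 : 100.00 : 64.89 : 15.41

16.28 : 66.70 : 100.00 : 64.89 : 15.41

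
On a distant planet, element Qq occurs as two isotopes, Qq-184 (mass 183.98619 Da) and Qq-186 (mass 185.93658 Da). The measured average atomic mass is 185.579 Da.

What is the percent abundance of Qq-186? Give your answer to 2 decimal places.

81.67%

With x = fraction of Qq-184 (so Qq-186 is 1 − x):
183.98619·x + 185.93658·(1 − x) = 185.579
(183.98619 − 185.93658)·x = 185.579 − 185.93658
x = -0.35758 / -1.95039 = 0.18334 → 18.33% Qq-184, 81.67% Qq-186.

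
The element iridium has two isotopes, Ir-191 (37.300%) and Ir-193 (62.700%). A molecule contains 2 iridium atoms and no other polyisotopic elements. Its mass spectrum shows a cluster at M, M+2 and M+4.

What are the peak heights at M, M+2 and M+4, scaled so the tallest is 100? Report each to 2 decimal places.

29.74 : 100.00 : 84.05

The 2 Ir atoms are independent, so intensities follow the terms of (0.37300 + 0.62700)^2.
P(M) = 0.37300^2 = 0.139129
P(M+2) = 2 × 0.37300^1 × 0.62700^1 = 0.467742
P(M+4) = 0.62700^2 = 0.393129
The M+2 peak is largest (0.467742); scaling to 100 gives 29.74 : 100.00 : 84.05.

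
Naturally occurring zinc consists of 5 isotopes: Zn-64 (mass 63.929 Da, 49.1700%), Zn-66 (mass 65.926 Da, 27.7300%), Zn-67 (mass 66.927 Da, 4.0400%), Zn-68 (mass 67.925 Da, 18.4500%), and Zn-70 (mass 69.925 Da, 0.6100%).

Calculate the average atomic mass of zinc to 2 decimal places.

65.38 Da

Average mass = Σ (abundance × isotope mass) = 0.491700 × 63.929 + 0.277300 × 65.926 + 0.040400 × 66.927 + 0.184500 × 67.925 + 0.006100 × 69.925
= 31.4339 + 18.2813 + 2.7039 + 12.5322 + 0.4265 = 65.3778 Da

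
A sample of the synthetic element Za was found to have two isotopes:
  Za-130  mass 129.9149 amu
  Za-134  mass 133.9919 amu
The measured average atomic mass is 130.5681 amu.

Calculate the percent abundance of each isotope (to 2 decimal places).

Za-130: 83.98%, Za-134: 16.02%

Let x be the fractional abundance of Za-130; then Za-134 has abundance 1 − x.
129.9149·x + 133.9919·(1 − x) = 130.5681
(129.9149 − 133.9919)·x = 130.5681 − 133.9919
x = -3.4238 / -4.0770 = 0.83978 → 83.98% Za-130, 16.02% Za-134.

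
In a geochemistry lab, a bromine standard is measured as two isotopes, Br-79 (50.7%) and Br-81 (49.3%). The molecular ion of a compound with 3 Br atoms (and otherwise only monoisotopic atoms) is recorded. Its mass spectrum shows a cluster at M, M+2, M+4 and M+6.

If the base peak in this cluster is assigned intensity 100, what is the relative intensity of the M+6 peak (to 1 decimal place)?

Binomial terms of (0.507 + 0.493)^3: M 0.1303, M+2 0.3802, M+4 0.3697, M+6 0.1198 → M+2 is the base peak.
P(M+2) = C(3,1) × 0.507^2 × 0.493^1 = 3 × 0.257049 × 0.4930 = 0.380175 (base)
P(M+6) = C(3,3) × 0.507^0 × 0.493^3 = 1 × 1.0000 × 0.11982316 = 0.119823
Relative intensity = 0.119823 / 0.380175 × 100 = 31.5

31.5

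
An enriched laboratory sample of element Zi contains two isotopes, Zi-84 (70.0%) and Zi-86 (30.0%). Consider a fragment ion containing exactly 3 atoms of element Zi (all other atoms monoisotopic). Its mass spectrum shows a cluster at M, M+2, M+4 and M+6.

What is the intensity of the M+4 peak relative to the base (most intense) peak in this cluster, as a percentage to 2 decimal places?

42.86%

(0.700 + 0.300)^3 gives M 0.3430, M+2 0.4410, M+4 0.1890, M+6 0.0270; the largest is M+2.
P(M+2) = C(3,1) × 0.700^2 × 0.300^1 = 3 × 0.4900 × 0.3000 = 0.441000 (base)
P(M+4) = C(3,2) × 0.700^1 × 0.300^2 = 3 × 0.7000 × 0.0900 = 0.189000
Relative intensity = 0.189000 / 0.441000 × 100 = 42.86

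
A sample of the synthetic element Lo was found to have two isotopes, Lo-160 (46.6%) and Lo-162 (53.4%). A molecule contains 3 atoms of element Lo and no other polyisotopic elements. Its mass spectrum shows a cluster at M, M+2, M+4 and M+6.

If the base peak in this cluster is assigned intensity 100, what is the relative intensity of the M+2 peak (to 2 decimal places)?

87.27

Term probabilities: M 0.1012, M+2 0.3479, M+4 0.3986, M+6 0.1523. Base peak = M+4.
P(M+4) = C(3,2) × 0.466^1 × 0.534^2 = 3 × 0.4660 × 0.285156 = 0.398648 (base)
P(M+2) = C(3,1) × 0.466^2 × 0.534^1 = 3 × 0.217156 × 0.5340 = 0.347884
Relative intensity = 0.347884 / 0.398648 × 100 = 87.27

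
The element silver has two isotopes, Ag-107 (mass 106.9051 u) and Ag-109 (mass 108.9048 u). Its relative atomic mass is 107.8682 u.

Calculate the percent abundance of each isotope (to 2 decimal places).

With x = fraction of Ag-107 (so Ag-109 is 1 − x):
106.9051·x + 108.9048·(1 − x) = 107.8682
(106.9051 − 108.9048)·x = 107.8682 − 108.9048
x = -1.0366 / -1.9997 = 0.51838 → 51.84% Ag-107, 48.16% Ag-109.

Ag-107: 51.84%, Ag-109: 48.16%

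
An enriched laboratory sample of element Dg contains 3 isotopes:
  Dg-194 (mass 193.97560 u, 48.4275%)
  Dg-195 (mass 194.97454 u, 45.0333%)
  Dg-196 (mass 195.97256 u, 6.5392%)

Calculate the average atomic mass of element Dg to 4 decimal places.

Ar = Σ fᵢ·mᵢ = 0.484275 × 193.97560 + 0.450333 × 194.97454 + 0.065392 × 195.97256
= 93.937534 + 87.803470 + 12.815038 = 194.556042 u

194.5560 u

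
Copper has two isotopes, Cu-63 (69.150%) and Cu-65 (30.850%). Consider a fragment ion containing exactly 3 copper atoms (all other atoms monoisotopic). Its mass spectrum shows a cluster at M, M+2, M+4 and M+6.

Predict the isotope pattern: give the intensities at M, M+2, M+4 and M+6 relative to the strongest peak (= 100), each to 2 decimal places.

Each Cu atom is independently Cu-63 (p = 0.69150) or Cu-65 (q = 0.30850); the cluster is the binomial expansion (p + q)^3.
P(M) = 0.69150^3 = 0.330656
P(M+2) = 3 × 0.69150^2 × 0.30850^1 = 0.442548
P(M+4) = 3 × 0.69150^1 × 0.30850^2 = 0.197435
P(M+6) = 0.30850^3 = 0.029361
The M+2 peak is largest (0.442548); scaling to 100 gives 74.72 : 100.00 : 44.61 : 6.63.

74.72 : 100.00 : 44.61 : 6.63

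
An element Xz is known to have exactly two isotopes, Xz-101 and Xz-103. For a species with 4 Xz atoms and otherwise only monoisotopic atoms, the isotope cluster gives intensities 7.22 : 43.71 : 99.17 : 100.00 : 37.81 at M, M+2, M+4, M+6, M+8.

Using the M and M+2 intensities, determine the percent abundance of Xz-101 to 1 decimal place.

Let p = fractional abundance of Xz-101. I(M+2)/I(M) = [C(4,1)·p^3·(1−p)] / p^4 = 4·(1−p)/p = 43.71/7.22 = 6.0540
(1−p)/p = 6.0540/4 = 1.5135  ⇒  p = 1/(1 + 1.5135) = 0.3979
Xz-101: 39.8%, Xz-103: 60.2%.

39.8%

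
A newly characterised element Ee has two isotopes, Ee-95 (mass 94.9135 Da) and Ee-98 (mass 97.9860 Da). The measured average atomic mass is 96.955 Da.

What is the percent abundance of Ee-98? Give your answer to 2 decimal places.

With x = fraction of Ee-95 (so Ee-98 is 1 − x):
94.9135·x + 97.9860·(1 − x) = 96.955
(94.9135 − 97.9860)·x = 96.955 − 97.9860
x = -1.0310 / -3.0725 = 0.33556 → 33.56% Ee-95, 66.44% Ee-98.

66.44%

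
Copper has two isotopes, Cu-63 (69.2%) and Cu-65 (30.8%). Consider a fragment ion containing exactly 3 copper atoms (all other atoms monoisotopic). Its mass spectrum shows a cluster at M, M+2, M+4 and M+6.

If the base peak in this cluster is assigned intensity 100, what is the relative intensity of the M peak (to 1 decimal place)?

74.9

Term probabilities: M 0.3314, M+2 0.4425, M+4 0.1969, M+6 0.0292. Base peak = M+2.
P(M+2) = C(3,1) × 0.692^2 × 0.308^1 = 3 × 0.478864 × 0.3080 = 0.442470 (base)
P(M) = C(3,0) × 0.692^3 × 0.308^0 = 1 × 0.33137389 × 1.0000 = 0.331374
Relative intensity = 0.331374 / 0.442470 × 100 = 74.9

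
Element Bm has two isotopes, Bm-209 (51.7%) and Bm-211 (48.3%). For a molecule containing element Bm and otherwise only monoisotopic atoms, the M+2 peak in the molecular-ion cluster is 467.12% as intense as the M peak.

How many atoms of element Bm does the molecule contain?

The M+2/M ratio from n Bm atoms is n · q/p = n · 0.483/0.517.
n = 4.6712 × 0.517/0.483 = 5.00 ≈ 5

5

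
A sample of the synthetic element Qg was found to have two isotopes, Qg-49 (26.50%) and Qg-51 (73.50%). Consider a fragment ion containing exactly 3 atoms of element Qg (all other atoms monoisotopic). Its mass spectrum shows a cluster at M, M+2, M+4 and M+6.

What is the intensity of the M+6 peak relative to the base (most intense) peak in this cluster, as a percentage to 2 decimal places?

92.45%

Term probabilities: M 0.0186, M+2 0.1548, M+4 0.4295, M+6 0.3971. Base peak = M+4.
P(M+4) = C(3,2) × 0.2650^1 × 0.7350^2 = 3 × 0.2650 × 0.540225 = 0.429479 (base)
P(M+6) = C(3,3) × 0.2650^0 × 0.7350^3 = 1 × 1.0000 × 0.39706537 = 0.397065
Relative intensity = 0.397065 / 0.429479 × 100 = 92.45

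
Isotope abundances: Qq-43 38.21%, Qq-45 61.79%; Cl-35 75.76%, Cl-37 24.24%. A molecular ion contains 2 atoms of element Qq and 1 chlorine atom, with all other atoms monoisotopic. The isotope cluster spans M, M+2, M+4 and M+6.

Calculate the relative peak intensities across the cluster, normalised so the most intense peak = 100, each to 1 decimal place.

27.4 : 97.4 : 100.0 : 22.9

Element Qq pattern (n=2): 0.14600041 : 0.47219918 : 0.38180041
Chlorine pattern (n=1): 0.7576 : 0.2424
Convolve the two distributions (both contribute in 2-u steps):
  M: 0.14600041×0.7576 = 0.110610
  M+2: 0.14600041×0.2424 + 0.47219918×0.7576 = 0.393129
  M+4: 0.47219918×0.2424 + 0.38180041×0.7576 = 0.403713
  M+6: 0.38180041×0.2424 = 0.092548
Scale to base peak (0.403713) = 100: 27.4 : 97.4 : 100.0 : 22.9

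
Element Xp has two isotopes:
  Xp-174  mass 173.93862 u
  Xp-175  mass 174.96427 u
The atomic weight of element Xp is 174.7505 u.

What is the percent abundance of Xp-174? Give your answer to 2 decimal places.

20.84%

Let x be the fractional abundance of Xp-174; then Xp-175 has abundance 1 − x.
173.93862·x + 174.96427·(1 − x) = 174.7505
(173.93862 − 174.96427)·x = 174.7505 − 174.96427
x = -0.21377 / -1.02565 = 0.20842 → 20.84% Xp-174, 79.16% Xp-175.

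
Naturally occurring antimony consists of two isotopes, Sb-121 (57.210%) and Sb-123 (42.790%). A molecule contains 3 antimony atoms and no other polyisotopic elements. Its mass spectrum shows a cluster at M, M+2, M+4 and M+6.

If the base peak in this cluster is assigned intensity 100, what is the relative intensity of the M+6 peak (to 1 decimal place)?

18.6

(0.57210 + 0.42790)^3 gives M 0.1872, M+2 0.4202, M+4 0.3143, M+6 0.0783; the largest is M+2.
P(M+2) = C(3,1) × 0.57210^2 × 0.42790^1 = 3 × 0.32729841 × 0.4279 = 0.420153 (base)
P(M+6) = C(3,3) × 0.57210^0 × 0.42790^3 = 1 × 1.0000 × 0.07834781 = 0.078348
Relative intensity = 0.078348 / 0.420153 × 100 = 18.6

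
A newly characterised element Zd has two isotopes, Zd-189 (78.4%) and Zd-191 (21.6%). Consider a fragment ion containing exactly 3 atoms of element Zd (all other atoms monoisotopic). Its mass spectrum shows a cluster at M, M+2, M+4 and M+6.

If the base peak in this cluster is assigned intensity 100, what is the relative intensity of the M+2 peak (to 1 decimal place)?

Term probabilities: M 0.4819, M+2 0.3983, M+4 0.1097, M+6 0.0101. Base peak = M.
P(M) = C(3,0) × 0.784^3 × 0.216^0 = 1 × 0.4818903 × 1.0000 = 0.481890 (base)
P(M+2) = C(3,1) × 0.784^2 × 0.216^1 = 3 × 0.614656 × 0.2160 = 0.398297
Relative intensity = 0.398297 / 0.481890 × 100 = 82.7

82.7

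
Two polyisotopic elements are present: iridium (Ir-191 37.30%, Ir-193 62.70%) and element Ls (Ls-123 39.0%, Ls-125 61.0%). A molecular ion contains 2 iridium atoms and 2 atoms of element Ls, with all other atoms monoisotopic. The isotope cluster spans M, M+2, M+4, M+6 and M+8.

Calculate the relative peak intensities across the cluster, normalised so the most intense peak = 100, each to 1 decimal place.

5.9 : 38.0 : 92.5 : 100.0 : 40.5

Iridium pattern (n=2): 0.139129 : 0.467742 : 0.393129
Element Ls pattern (n=2): 0.1521 : 0.4758 : 0.3721
Convolve the two distributions (both contribute in 2-u steps):
  M: 0.139129×0.1521 = 0.021162
  M+2: 0.139129×0.4758 + 0.467742×0.1521 = 0.137341
  M+4: 0.139129×0.3721 + 0.467742×0.4758 + 0.393129×0.1521 = 0.334116
  M+6: 0.467742×0.3721 + 0.393129×0.4758 = 0.361098
  M+8: 0.393129×0.3721 = 0.146283
Scale to base peak (0.361098) = 100: 5.9 : 38.0 : 92.5 : 100.0 : 40.5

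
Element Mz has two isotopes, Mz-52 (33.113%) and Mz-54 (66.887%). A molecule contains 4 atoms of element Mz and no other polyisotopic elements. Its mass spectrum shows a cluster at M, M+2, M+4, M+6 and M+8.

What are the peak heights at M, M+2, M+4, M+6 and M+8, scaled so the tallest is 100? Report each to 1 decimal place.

Expanding (0.33113 + 0.66887)^4:
P(M) = 0.33113^4 = 0.012022
P(M+2) = 4 × 0.33113^3 × 0.66887^1 = 0.097140
P(M+4) = 6 × 0.33113^2 × 0.66887^2 = 0.294328
P(M+6) = 4 × 0.33113^1 × 0.66887^3 = 0.396354
P(M+8) = 0.66887^4 = 0.200155
The M+6 peak is largest (0.396354); scaling to 100 gives 3.0 : 24.5 : 74.3 : 100.0 : 50.5.

3.0 : 24.5 : 74.3 : 100.0 : 50.5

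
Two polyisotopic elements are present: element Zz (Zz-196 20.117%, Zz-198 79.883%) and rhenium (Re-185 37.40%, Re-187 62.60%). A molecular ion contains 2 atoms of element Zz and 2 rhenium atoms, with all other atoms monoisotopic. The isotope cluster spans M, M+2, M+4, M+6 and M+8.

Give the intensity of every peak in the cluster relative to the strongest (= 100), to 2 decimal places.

Element Zz pattern (n=2): 0.04046937 : 0.32140126 : 0.63812937
Rhenium pattern (n=2): 0.139876 : 0.468248 : 0.391876
Convolve the two distributions (both contribute in 2-u steps):
  M: 0.04046937×0.139876 = 0.005661
  M+2: 0.04046937×0.468248 + 0.32140126×0.139876 = 0.063906
  M+4: 0.04046937×0.391876 + 0.32140126×0.468248 + 0.63812937×0.139876 = 0.255613
  M+6: 0.32140126×0.391876 + 0.63812937×0.468248 = 0.424752
  M+8: 0.63812937×0.391876 = 0.250068
Scale to base peak (0.424752) = 100: 1.33 : 15.05 : 60.18 : 100.00 : 58.87

1.33 : 15.05 : 60.18 : 100.00 : 58.87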